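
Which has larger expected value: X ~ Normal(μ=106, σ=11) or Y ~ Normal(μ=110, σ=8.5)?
Y has larger mean (110.0000 > 106.0000)

Compute the expected value for each distribution:

X ~ Normal(μ=106, σ=11):
E[X] = 106.0000

Y ~ Normal(μ=110, σ=8.5):
E[Y] = 110.0000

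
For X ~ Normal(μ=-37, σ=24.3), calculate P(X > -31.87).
0.416400

We have X ~ Normal(μ=-37, σ=24.3).

P(X > -31.87) = 1 - P(X ≤ -31.87)
                = 1 - F(-31.87)
                = 1 - 0.583600
                = 0.416400

So there's approximately a 41.6% chance that X exceeds -31.87.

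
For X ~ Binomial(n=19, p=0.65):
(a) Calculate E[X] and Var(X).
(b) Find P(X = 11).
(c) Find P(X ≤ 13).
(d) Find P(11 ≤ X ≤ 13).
(a) E[X] = 12.3500, Var(X) = 4.3225
(b) P(X = 11) = 0.148939
(c) P(X ≤ 13) = 0.703235
(d) P(11 ≤ X ≤ 13) = 0.517742

We have X ~ Binomial(n=19, p=0.65).

(a) Moments:
E[X] = 12.3500
Var(X) = 4.3225
σ = √Var(X) = 2.0791

(b) Point probability using PMF:
P(X = 11) = 0.148939

(c) Cumulative probability using CDF:
P(X ≤ 13) = F(13) = 0.703235

(d) Range probability:
P(11 ≤ X ≤ 13) = P(X ≤ 13) - P(X ≤ 10)
                   = F(13) - F(10)
                   = 0.703235 - 0.185494
                   = 0.517742

This means approximately 51.8% of outcomes fall in the interval [11, 13].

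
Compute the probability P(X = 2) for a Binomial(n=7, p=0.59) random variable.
0.084692

We have X ~ Binomial(n=7, p=0.59).

For a Binomial distribution, the PMF gives us the probability of each outcome.

Using the PMF formula:
P(X = 2) = 0.084692

Rounded to 4 decimal places: 0.0847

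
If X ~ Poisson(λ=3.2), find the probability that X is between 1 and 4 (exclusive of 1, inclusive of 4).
0.609411

We have X ~ Poisson(λ=3.2).

To find P(1 < X ≤ 4), we use:
P(1 < X ≤ 4) = P(X ≤ 4) - P(X ≤ 1)
                 = F(4) - F(1)
                 = 0.780613 - 0.171201
                 = 0.609411

So there's approximately a 60.9% chance that X falls in this range.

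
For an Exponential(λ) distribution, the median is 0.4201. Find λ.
λ = 1.6500

For X ~ Exponential(λ), the CDF is F(x) = 1 - e^(-λx).
The median m satisfies F(m) = 0.5:
1 - e^(-λm) = 0.5
e^(-λm) = 0.5
λm = ln(2)
m = ln(2) / λ

Given m = 0.4201:
λ = ln(2) / 0.4201 = 0.693147 / 0.4201 = 1.6500

Verification: ln(2) / 1.6500 = 0.4201 ✓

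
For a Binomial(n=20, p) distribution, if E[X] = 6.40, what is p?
p = 0.32

For a Binomial(n, p) distribution:
E[X] = n × p

Given n = 20 and E[X] = 6.40:
6.40 = 20 × p
p = 6.40 / 20 = 0.32

Verification: Binomial(20, 0.32) has E[X] = 6.40 ✓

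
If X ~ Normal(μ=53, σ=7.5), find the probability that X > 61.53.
0.127699

We have X ~ Normal(μ=53, σ=7.5).

P(X > 61.53) = 1 - P(X ≤ 61.53)
                = 1 - F(61.53)
                = 1 - 0.872301
                = 0.127699

So there's approximately a 12.8% chance that X exceeds 61.53.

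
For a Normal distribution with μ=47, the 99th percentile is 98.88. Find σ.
σ = 22.3010

For X ~ Normal(μ, σ), the p-th percentile satisfies x = μ + z_p × σ,
where z_p = Φ⁻¹(p) is the standard normal quantile.

Step 1: z_{0.99} = Φ⁻¹(0.99) = 2.3263

Step 2: Solve for σ:
98.88 = 47 + 2.3263 × σ
σ = (98.88 - 47) / 2.3263
σ = 51.88 / 2.3263
σ = 22.3010

Verification: μ + z × σ = 47 + 2.3263 × 22.3010 = 98.88 ✓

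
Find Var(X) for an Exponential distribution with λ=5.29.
0.0357

We have X ~ Exponential(λ=5.29).

For an Exponential distribution with λ=5.29:
Var(X) = 0.0357

The variance measures the spread of the distribution around the mean.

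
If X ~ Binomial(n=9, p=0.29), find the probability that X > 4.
0.087022

We have X ~ Binomial(n=9, p=0.29).

P(X > 4) = 1 - P(X ≤ 4)
                = 1 - F(4)
                = 1 - 0.912978
                = 0.087022

So there's approximately a 8.7% chance that X exceeds 4.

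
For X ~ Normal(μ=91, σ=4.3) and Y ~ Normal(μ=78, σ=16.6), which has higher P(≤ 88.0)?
Y has higher probability (P(Y ≤ 88.0) = 0.7265 > P(X ≤ 88.0) = 0.2427)

Compute P(≤ 88.0) for each distribution:

X ~ Normal(μ=91, σ=4.3):
P(X ≤ 88.0) = 0.2427

Y ~ Normal(μ=78, σ=16.6):
P(Y ≤ 88.0) = 0.7265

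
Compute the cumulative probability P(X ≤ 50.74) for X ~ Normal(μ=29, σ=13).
0.952768

We have X ~ Normal(μ=29, σ=13).

The CDF gives us P(X ≤ k).

Using the CDF:
P(X ≤ 50.74) = 0.952768

This means there's approximately a 95.3% chance that X is at most 50.74.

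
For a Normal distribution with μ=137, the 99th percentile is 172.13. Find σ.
σ = 15.1009

For X ~ Normal(μ, σ), the p-th percentile satisfies x = μ + z_p × σ,
where z_p = Φ⁻¹(p) is the standard normal quantile.

Step 1: z_{0.99} = Φ⁻¹(0.99) = 2.3263

Step 2: Solve for σ:
172.13 = 137 + 2.3263 × σ
σ = (172.13 - 137) / 2.3263
σ = 35.13 / 2.3263
σ = 15.1009

Verification: μ + z × σ = 137 + 2.3263 × 15.1009 = 172.13 ✓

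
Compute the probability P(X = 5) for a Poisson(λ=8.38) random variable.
0.079004

We have X ~ Poisson(λ=8.38).

For a Poisson distribution, the PMF gives us the probability of each outcome.

Using the PMF formula:
P(X = 5) = 0.079004

Rounded to 4 decimal places: 0.0790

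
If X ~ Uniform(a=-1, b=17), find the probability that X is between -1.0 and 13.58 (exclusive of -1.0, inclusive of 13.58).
0.810000

We have X ~ Uniform(a=-1, b=17).

To find P(-1.0 < X ≤ 13.58), we use:
P(-1.0 < X ≤ 13.58) = P(X ≤ 13.58) - P(X ≤ -1.0)
                 = F(13.58) - F(-1.0)
                 = 0.810000 - 0.000000
                 = 0.810000

So there's approximately a 81.0% chance that X falls in this range.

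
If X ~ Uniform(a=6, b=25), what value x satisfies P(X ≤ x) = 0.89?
22.9100

We have X ~ Uniform(a=6, b=25).

We want to find x such that P(X ≤ x) = 0.89.

This is the 89th percentile, which means 89% of values fall below this point.

Using the inverse CDF (quantile function):
x = F⁻¹(0.89) = 22.9100

Verification: P(X ≤ 22.9100) = 0.89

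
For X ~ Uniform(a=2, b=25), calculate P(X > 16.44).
0.372174

We have X ~ Uniform(a=2, b=25).

P(X > 16.44) = 1 - P(X ≤ 16.44)
                = 1 - F(16.44)
                = 1 - 0.627826
                = 0.372174

So there's approximately a 37.2% chance that X exceeds 16.44.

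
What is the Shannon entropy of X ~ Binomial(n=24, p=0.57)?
2.3045 nats

We have X ~ Binomial(n=24, p=0.57).

The Shannon entropy measures the uncertainty or information content of the distribution.

For a Binomial distribution with n=24, p=0.57:
H(X) = 2.3045 nats

(In bits, this would be 3.3246 bits.)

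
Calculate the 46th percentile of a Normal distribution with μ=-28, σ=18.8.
-29.8882

We have X ~ Normal(μ=-28, σ=18.8).

We want to find x such that P(X ≤ x) = 0.46.

This is the 46th percentile, which means 46% of values fall below this point.

Using the inverse CDF (quantile function):
x = F⁻¹(0.46) = -29.8882

Verification: P(X ≤ -29.8882) = 0.46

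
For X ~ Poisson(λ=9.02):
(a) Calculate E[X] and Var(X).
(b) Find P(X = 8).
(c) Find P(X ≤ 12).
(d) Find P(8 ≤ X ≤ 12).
(a) E[X] = 9.0200, Var(X) = 9.0200
(b) P(X = 8) = 0.131461
(c) P(X ≤ 12) = 0.874313
(d) P(8 ≤ X ≤ 12) = 0.552753

We have X ~ Poisson(λ=9.02).

(a) Moments:
E[X] = 9.0200
Var(X) = 9.0200
σ = √Var(X) = 3.0033

(b) Point probability using PMF:
P(X = 8) = 0.131461

(c) Cumulative probability using CDF:
P(X ≤ 12) = F(12) = 0.874313

(d) Range probability:
P(8 ≤ X ≤ 12) = P(X ≤ 12) - P(X ≤ 7)
                   = F(12) - F(7)
                   = 0.874313 - 0.321560
                   = 0.552753

This means approximately 55.3% of outcomes fall in the interval [8, 12].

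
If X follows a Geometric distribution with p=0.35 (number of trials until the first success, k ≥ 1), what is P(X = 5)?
0.062477

We have X ~ Geometric(p=0.35) (number of trials until the first success, k ≥ 1).

For a Geometric distribution, the PMF gives us the probability of each outcome.

Using the PMF formula:
P(X = 5) = 0.062477

Rounded to 4 decimal places: 0.0625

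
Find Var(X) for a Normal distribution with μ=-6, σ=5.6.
31.3600

We have X ~ Normal(μ=-6, σ=5.6).

For a Normal distribution with μ=-6, σ=5.6:
Var(X) = 31.3600

The variance measures the spread of the distribution around the mean.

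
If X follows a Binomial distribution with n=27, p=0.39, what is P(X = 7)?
0.062012

We have X ~ Binomial(n=27, p=0.39).

For a Binomial distribution, the PMF gives us the probability of each outcome.

Using the PMF formula:
P(X = 7) = 0.062012

Rounded to 4 decimal places: 0.0620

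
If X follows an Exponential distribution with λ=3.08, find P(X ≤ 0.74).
0.897634

We have X ~ Exponential(λ=3.08).

The CDF gives us P(X ≤ k).

Using the CDF:
P(X ≤ 0.74) = 0.897634

This means there's approximately a 89.8% chance that X is at most 0.74.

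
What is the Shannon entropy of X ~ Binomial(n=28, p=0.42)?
2.3785 nats

We have X ~ Binomial(n=28, p=0.42).

The Shannon entropy measures the uncertainty or information content of the distribution.

For a Binomial distribution with n=28, p=0.42:
H(X) = 2.3785 nats

(In bits, this would be 3.4314 bits.)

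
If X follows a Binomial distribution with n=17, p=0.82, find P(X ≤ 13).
0.366890

We have X ~ Binomial(n=17, p=0.82).

The CDF gives us P(X ≤ k).

Using the CDF:
P(X ≤ 13) = 0.366890

This means there's approximately a 36.7% chance that X is at most 13.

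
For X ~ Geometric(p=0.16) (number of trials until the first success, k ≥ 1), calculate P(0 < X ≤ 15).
0.926854

We have X ~ Geometric(p=0.16) (number of trials until the first success, k ≥ 1).

To find P(0 < X ≤ 15), we use:
P(0 < X ≤ 15) = P(X ≤ 15) - P(X ≤ 0)
                 = F(15) - F(0)
                 = 0.926854 - 0.000000
                 = 0.926854

So there's approximately a 92.7% chance that X falls in this range.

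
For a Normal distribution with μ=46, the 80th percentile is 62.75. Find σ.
σ = 19.9021

For X ~ Normal(μ, σ), the p-th percentile satisfies x = μ + z_p × σ,
where z_p = Φ⁻¹(p) is the standard normal quantile.

Step 1: z_{0.8} = Φ⁻¹(0.8) = 0.8416

Step 2: Solve for σ:
62.75 = 46 + 0.8416 × σ
σ = (62.75 - 46) / 0.8416
σ = 16.75 / 0.8416
σ = 19.9021

Verification: μ + z × σ = 46 + 0.8416 × 19.9021 = 62.75 ✓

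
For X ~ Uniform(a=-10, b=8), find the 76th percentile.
3.6800

We have X ~ Uniform(a=-10, b=8).

We want to find x such that P(X ≤ x) = 0.76.

This is the 76th percentile, which means 76% of values fall below this point.

Using the inverse CDF (quantile function):
x = F⁻¹(0.76) = 3.6800

Verification: P(X ≤ 3.6800) = 0.76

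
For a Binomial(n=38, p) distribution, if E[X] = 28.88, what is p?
p = 0.76

For a Binomial(n, p) distribution:
E[X] = n × p

Given n = 38 and E[X] = 28.88:
28.88 = 38 × p
p = 28.88 / 38 = 0.76

Verification: Binomial(38, 0.76) has E[X] = 28.88 ✓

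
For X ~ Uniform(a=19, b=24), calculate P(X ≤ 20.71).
0.342000

We have X ~ Uniform(a=19, b=24).

The CDF gives us P(X ≤ k).

Using the CDF:
P(X ≤ 20.71) = 0.342000

This means there's approximately a 34.2% chance that X is at most 20.71.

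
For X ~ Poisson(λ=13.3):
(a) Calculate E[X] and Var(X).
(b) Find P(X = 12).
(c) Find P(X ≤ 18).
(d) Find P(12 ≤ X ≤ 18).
(a) E[X] = 13.3000, Var(X) = 13.3000
(b) P(X = 12) = 0.107094
(c) P(X ≤ 18) = 0.917562
(d) P(12 ≤ X ≤ 18) = 0.594122

We have X ~ Poisson(λ=13.3).

(a) Moments:
E[X] = 13.3000
Var(X) = 13.3000
σ = √Var(X) = 3.6469

(b) Point probability using PMF:
P(X = 12) = 0.107094

(c) Cumulative probability using CDF:
P(X ≤ 18) = F(18) = 0.917562

(d) Range probability:
P(12 ≤ X ≤ 18) = P(X ≤ 18) - P(X ≤ 11)
                   = F(18) - F(11)
                   = 0.917562 - 0.323440
                   = 0.594122

This means approximately 59.4% of outcomes fall in the interval [12, 18].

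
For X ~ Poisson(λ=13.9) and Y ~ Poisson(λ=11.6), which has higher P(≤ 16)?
Y has higher probability (P(Y ≤ 16) = 0.9190 > P(X ≤ 16) = 0.7645)

Compute P(≤ 16) for each distribution:

X ~ Poisson(λ=13.9):
P(X ≤ 16) = 0.7645

Y ~ Poisson(λ=11.6):
P(Y ≤ 16) = 0.9190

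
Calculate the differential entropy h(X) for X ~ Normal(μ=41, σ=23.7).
4.5844 nats

We have X ~ Normal(μ=41, σ=23.7).

The differential entropy measures the uncertainty or information content of the distribution.

For a Normal distribution with μ=41, σ=23.7:
h(X) = 4.5844 nats

(In bits, this would be 6.6139 bits.)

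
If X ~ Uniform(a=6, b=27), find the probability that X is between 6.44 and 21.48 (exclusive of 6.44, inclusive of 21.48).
0.716190

We have X ~ Uniform(a=6, b=27).

To find P(6.44 < X ≤ 21.48), we use:
P(6.44 < X ≤ 21.48) = P(X ≤ 21.48) - P(X ≤ 6.44)
                 = F(21.48) - F(6.44)
                 = 0.737143 - 0.020952
                 = 0.716190

So there's approximately a 71.6% chance that X falls in this range.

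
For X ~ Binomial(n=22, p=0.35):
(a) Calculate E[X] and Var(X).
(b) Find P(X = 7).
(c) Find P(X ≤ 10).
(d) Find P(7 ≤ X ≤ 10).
(a) E[X] = 7.7000, Var(X) = 5.0050
(b) P(X = 7) = 0.171401
(c) P(X ≤ 10) = 0.893018
(d) P(7 ≤ X ≤ 10) = 0.590860

We have X ~ Binomial(n=22, p=0.35).

(a) Moments:
E[X] = 7.7000
Var(X) = 5.0050
σ = √Var(X) = 2.2372

(b) Point probability using PMF:
P(X = 7) = 0.171401

(c) Cumulative probability using CDF:
P(X ≤ 10) = F(10) = 0.893018

(d) Range probability:
P(7 ≤ X ≤ 10) = P(X ≤ 10) - P(X ≤ 6)
                   = F(10) - F(6)
                   = 0.893018 - 0.302158
                   = 0.590860

This means approximately 59.1% of outcomes fall in the interval [7, 10].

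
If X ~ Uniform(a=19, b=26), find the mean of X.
22.5000

We have X ~ Uniform(a=19, b=26).

For a Uniform distribution with a=19, b=26:
E[X] = 22.5000

This is the expected (average) value of X.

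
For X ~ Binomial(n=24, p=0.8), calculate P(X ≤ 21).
0.885483

We have X ~ Binomial(n=24, p=0.8).

The CDF gives us P(X ≤ k).

Using the CDF:
P(X ≤ 21) = 0.885483

This means there's approximately a 88.5% chance that X is at most 21.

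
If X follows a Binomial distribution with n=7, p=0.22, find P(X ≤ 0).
0.175656

We have X ~ Binomial(n=7, p=0.22).

The CDF gives us P(X ≤ k).

Using the CDF:
P(X ≤ 0) = 0.175656

This means there's approximately a 17.6% chance that X is at most 0.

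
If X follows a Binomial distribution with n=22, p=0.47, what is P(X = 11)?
0.161646

We have X ~ Binomial(n=22, p=0.47).

For a Binomial distribution, the PMF gives us the probability of each outcome.

Using the PMF formula:
P(X = 11) = 0.161646

Rounded to 4 decimal places: 0.1616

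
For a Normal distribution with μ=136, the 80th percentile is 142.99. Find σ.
σ = 8.3054

For X ~ Normal(μ, σ), the p-th percentile satisfies x = μ + z_p × σ,
where z_p = Φ⁻¹(p) is the standard normal quantile.

Step 1: z_{0.8} = Φ⁻¹(0.8) = 0.8416

Step 2: Solve for σ:
142.99 = 136 + 0.8416 × σ
σ = (142.99 - 136) / 0.8416
σ = 6.99 / 0.8416
σ = 8.3054

Verification: μ + z × σ = 136 + 0.8416 × 8.3054 = 142.99 ✓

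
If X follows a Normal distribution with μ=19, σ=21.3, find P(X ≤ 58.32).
0.967555

We have X ~ Normal(μ=19, σ=21.3).

The CDF gives us P(X ≤ k).

Using the CDF:
P(X ≤ 58.32) = 0.967555

This means there's approximately a 96.8% chance that X is at most 58.32.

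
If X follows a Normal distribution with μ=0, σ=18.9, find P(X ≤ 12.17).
0.740185

We have X ~ Normal(μ=0, σ=18.9).

The CDF gives us P(X ≤ k).

Using the CDF:
P(X ≤ 12.17) = 0.740185

This means there's approximately a 74.0% chance that X is at most 12.17.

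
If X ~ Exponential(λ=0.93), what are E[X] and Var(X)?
E[X] = 1.0753, Var(X) = 1.1562

We have X ~ Exponential(λ=0.93).

For an Exponential distribution with λ=0.93:

Expected value:
E[X] = 1.0753

Variance:
Var(X) = 1.1562

Standard deviation:
σ = √Var(X) = 1.0753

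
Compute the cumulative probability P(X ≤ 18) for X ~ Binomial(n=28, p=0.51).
0.945728

We have X ~ Binomial(n=28, p=0.51).

The CDF gives us P(X ≤ k).

Using the CDF:
P(X ≤ 18) = 0.945728

This means there's approximately a 94.6% chance that X is at most 18.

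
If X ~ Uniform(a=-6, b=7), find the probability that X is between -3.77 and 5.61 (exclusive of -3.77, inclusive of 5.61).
0.721538

We have X ~ Uniform(a=-6, b=7).

To find P(-3.77 < X ≤ 5.61), we use:
P(-3.77 < X ≤ 5.61) = P(X ≤ 5.61) - P(X ≤ -3.77)
                 = F(5.61) - F(-3.77)
                 = 0.893077 - 0.171538
                 = 0.721538

So there's approximately a 72.2% chance that X falls in this range.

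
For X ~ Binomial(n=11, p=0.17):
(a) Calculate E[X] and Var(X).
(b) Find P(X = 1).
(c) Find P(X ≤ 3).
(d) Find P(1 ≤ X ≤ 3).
(a) E[X] = 1.8700, Var(X) = 1.5521
(b) P(X = 1) = 0.290150
(c) P(X ≤ 3) = 0.898656
(d) P(1 ≤ X ≤ 3) = 0.769872

We have X ~ Binomial(n=11, p=0.17).

(a) Moments:
E[X] = 1.8700
Var(X) = 1.5521
σ = √Var(X) = 1.2458

(b) Point probability using PMF:
P(X = 1) = 0.290150

(c) Cumulative probability using CDF:
P(X ≤ 3) = F(3) = 0.898656

(d) Range probability:
P(1 ≤ X ≤ 3) = P(X ≤ 3) - P(X ≤ 0)
                   = F(3) - F(0)
                   = 0.898656 - 0.128783
                   = 0.769872

This means approximately 77.0% of outcomes fall in the interval [1, 3].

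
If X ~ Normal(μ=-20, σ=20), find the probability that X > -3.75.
0.208252

We have X ~ Normal(μ=-20, σ=20).

P(X > -3.75) = 1 - P(X ≤ -3.75)
                = 1 - F(-3.75)
                = 1 - 0.791748
                = 0.208252

So there's approximately a 20.8% chance that X exceeds -3.75.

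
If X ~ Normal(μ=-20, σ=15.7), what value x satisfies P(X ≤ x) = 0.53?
-18.8183

We have X ~ Normal(μ=-20, σ=15.7).

We want to find x such that P(X ≤ x) = 0.53.

This is the 53rd percentile, which means 53% of values fall below this point.

Using the inverse CDF (quantile function):
x = F⁻¹(0.53) = -18.8183

Verification: P(X ≤ -18.8183) = 0.53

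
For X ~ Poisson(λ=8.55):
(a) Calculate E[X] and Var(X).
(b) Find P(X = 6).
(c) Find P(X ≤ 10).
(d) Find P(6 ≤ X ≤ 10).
(a) E[X] = 8.5500, Var(X) = 8.5500
(b) P(X = 6) = 0.105014
(c) P(X ≤ 10) = 0.757818
(d) P(6 ≤ X ≤ 10) = 0.611944

We have X ~ Poisson(λ=8.55).

(a) Moments:
E[X] = 8.5500
Var(X) = 8.5500
σ = √Var(X) = 2.9240

(b) Point probability using PMF:
P(X = 6) = 0.105014

(c) Cumulative probability using CDF:
P(X ≤ 10) = F(10) = 0.757818

(d) Range probability:
P(6 ≤ X ≤ 10) = P(X ≤ 10) - P(X ≤ 5)
                   = F(10) - F(5)
                   = 0.757818 - 0.145874
                   = 0.611944

This means approximately 61.2% of outcomes fall in the interval [6, 10].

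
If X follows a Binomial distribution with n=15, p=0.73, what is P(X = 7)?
0.020078

We have X ~ Binomial(n=15, p=0.73).

For a Binomial distribution, the PMF gives us the probability of each outcome.

Using the PMF formula:
P(X = 7) = 0.020078

Rounded to 4 decimal places: 0.0201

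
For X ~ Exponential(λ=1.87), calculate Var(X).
0.2860

We have X ~ Exponential(λ=1.87).

For an Exponential distribution with λ=1.87:
Var(X) = 0.2860

The variance measures the spread of the distribution around the mean.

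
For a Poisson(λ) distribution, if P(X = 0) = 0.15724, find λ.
λ = 1.8500

For a Poisson(λ) distribution, the PMF at 0 is:
P(X = 0) = λ^0 e^(-λ) / 0! = e^(-λ)

Given P(X = 0) = 0.15724:
e^(-λ) = 0.15724
-λ = ln(0.15724)
λ = -ln(0.15724) = 1.8500

Verification: e^(-1.8500) = 0.15724 ✓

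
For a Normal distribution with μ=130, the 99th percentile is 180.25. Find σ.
σ = 21.6004

For X ~ Normal(μ, σ), the p-th percentile satisfies x = μ + z_p × σ,
where z_p = Φ⁻¹(p) is the standard normal quantile.

Step 1: z_{0.99} = Φ⁻¹(0.99) = 2.3263

Step 2: Solve for σ:
180.25 = 130 + 2.3263 × σ
σ = (180.25 - 130) / 2.3263
σ = 50.25 / 2.3263
σ = 21.6004

Verification: μ + z × σ = 130 + 2.3263 × 21.6004 = 180.25 ✓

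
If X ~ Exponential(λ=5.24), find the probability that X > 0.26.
0.256046

We have X ~ Exponential(λ=5.24).

P(X > 0.26) = 1 - P(X ≤ 0.26)
                = 1 - F(0.26)
                = 1 - 0.743954
                = 0.256046

So there's approximately a 25.6% chance that X exceeds 0.26.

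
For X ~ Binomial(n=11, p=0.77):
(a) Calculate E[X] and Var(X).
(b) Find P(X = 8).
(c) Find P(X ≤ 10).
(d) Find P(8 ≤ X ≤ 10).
(a) E[X] = 8.4700, Var(X) = 1.9481
(b) P(X = 8) = 0.248081
(c) P(X ≤ 10) = 0.943585
(d) P(8 ≤ X ≤ 10) = 0.710290

We have X ~ Binomial(n=11, p=0.77).

(a) Moments:
E[X] = 8.4700
Var(X) = 1.9481
σ = √Var(X) = 1.3957

(b) Point probability using PMF:
P(X = 8) = 0.248081

(c) Cumulative probability using CDF:
P(X ≤ 10) = F(10) = 0.943585

(d) Range probability:
P(8 ≤ X ≤ 10) = P(X ≤ 10) - P(X ≤ 7)
                   = F(10) - F(7)
                   = 0.943585 - 0.233295
                   = 0.710290

This means approximately 71.0% of outcomes fall in the interval [8, 10].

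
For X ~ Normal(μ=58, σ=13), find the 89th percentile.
73.9449

We have X ~ Normal(μ=58, σ=13).

We want to find x such that P(X ≤ x) = 0.89.

This is the 89th percentile, which means 89% of values fall below this point.

Using the inverse CDF (quantile function):
x = F⁻¹(0.89) = 73.9449

Verification: P(X ≤ 73.9449) = 0.89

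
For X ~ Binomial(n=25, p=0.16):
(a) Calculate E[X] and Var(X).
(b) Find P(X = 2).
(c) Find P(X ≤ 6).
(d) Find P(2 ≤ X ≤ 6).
(a) E[X] = 4.0000, Var(X) = 3.3600
(b) P(X = 2) = 0.139247
(c) P(X ≤ 6) = 0.907958
(d) P(2 ≤ X ≤ 6) = 0.834245

We have X ~ Binomial(n=25, p=0.16).

(a) Moments:
E[X] = 4.0000
Var(X) = 3.3600
σ = √Var(X) = 1.8330

(b) Point probability using PMF:
P(X = 2) = 0.139247

(c) Cumulative probability using CDF:
P(X ≤ 6) = F(6) = 0.907958

(d) Range probability:
P(2 ≤ X ≤ 6) = P(X ≤ 6) - P(X ≤ 1)
                   = F(6) - F(1)
                   = 0.907958 - 0.073714
                   = 0.834245

This means approximately 83.4% of outcomes fall in the interval [2, 6].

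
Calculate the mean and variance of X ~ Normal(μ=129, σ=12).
E[X] = 129.0000, Var(X) = 144.0000

We have X ~ Normal(μ=129, σ=12).

For a Normal distribution with μ=129, σ=12:

Expected value:
E[X] = 129.0000

Variance:
Var(X) = 144.0000

Standard deviation:
σ = √Var(X) = 12.0000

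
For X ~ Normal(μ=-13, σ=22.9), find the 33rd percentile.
-23.0740

We have X ~ Normal(μ=-13, σ=22.9).

We want to find x such that P(X ≤ x) = 0.33.

This is the 33rd percentile, which means 33% of values fall below this point.

Using the inverse CDF (quantile function):
x = F⁻¹(0.33) = -23.0740

Verification: P(X ≤ -23.0740) = 0.33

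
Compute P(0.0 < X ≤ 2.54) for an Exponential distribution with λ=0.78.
0.862096

We have X ~ Exponential(λ=0.78).

To find P(0.0 < X ≤ 2.54), we use:
P(0.0 < X ≤ 2.54) = P(X ≤ 2.54) - P(X ≤ 0.0)
                 = F(2.54) - F(0.0)
                 = 0.862096 - 0.000000
                 = 0.862096

So there's approximately a 86.2% chance that X falls in this range.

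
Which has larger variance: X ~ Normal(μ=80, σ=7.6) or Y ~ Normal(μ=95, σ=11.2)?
Y has larger variance (125.4400 > 57.7600)

Compute the variance for each distribution:

X ~ Normal(μ=80, σ=7.6):
Var(X) = 57.7600

Y ~ Normal(μ=95, σ=11.2):
Var(Y) = 125.4400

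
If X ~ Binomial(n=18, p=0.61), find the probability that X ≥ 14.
0.109345

We have X ~ Binomial(n=18, p=0.61).

For discrete distributions, P(X ≥ 14) = 1 - P(X ≤ 13).

P(X ≤ 13) = 0.890655
P(X ≥ 14) = 1 - 0.890655 = 0.109345

So there's approximately a 10.9% chance that X is at least 14.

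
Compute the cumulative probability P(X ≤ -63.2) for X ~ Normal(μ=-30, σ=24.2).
0.085047

We have X ~ Normal(μ=-30, σ=24.2).

The CDF gives us P(X ≤ k).

Using the CDF:
P(X ≤ -63.2) = 0.085047

This means there's approximately a 8.5% chance that X is at most -63.2.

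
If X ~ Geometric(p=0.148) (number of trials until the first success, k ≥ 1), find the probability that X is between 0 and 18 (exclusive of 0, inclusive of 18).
0.944035

We have X ~ Geometric(p=0.148) (number of trials until the first success, k ≥ 1).

To find P(0 < X ≤ 18), we use:
P(0 < X ≤ 18) = P(X ≤ 18) - P(X ≤ 0)
                 = F(18) - F(0)
                 = 0.944035 - 0.000000
                 = 0.944035

So there's approximately a 94.4% chance that X falls in this range.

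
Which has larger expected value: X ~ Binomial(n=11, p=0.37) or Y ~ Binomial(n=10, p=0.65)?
Y has larger mean (6.5000 > 4.0700)

Compute the expected value for each distribution:

X ~ Binomial(n=11, p=0.37):
E[X] = 4.0700

Y ~ Binomial(n=10, p=0.65):
E[Y] = 6.5000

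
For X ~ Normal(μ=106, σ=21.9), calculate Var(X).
479.6100

We have X ~ Normal(μ=106, σ=21.9).

For a Normal distribution with μ=106, σ=21.9:
Var(X) = 479.6100

The variance measures the spread of the distribution around the mean.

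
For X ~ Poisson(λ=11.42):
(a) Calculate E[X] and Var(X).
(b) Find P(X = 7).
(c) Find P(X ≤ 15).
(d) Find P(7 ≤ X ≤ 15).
(a) E[X] = 11.4200, Var(X) = 11.4200
(b) P(X = 7) = 0.055156
(c) P(X ≤ 15) = 0.883276
(d) P(7 ≤ X ≤ 15) = 0.820353

We have X ~ Poisson(λ=11.42).

(a) Moments:
E[X] = 11.4200
Var(X) = 11.4200
σ = √Var(X) = 3.3793

(b) Point probability using PMF:
P(X = 7) = 0.055156

(c) Cumulative probability using CDF:
P(X ≤ 15) = F(15) = 0.883276

(d) Range probability:
P(7 ≤ X ≤ 15) = P(X ≤ 15) - P(X ≤ 6)
                   = F(15) - F(6)
                   = 0.883276 - 0.062924
                   = 0.820353

This means approximately 82.0% of outcomes fall in the interval [7, 15].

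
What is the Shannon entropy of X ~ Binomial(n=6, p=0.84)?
1.2357 nats

We have X ~ Binomial(n=6, p=0.84).

The Shannon entropy measures the uncertainty or information content of the distribution.

For a Binomial distribution with n=6, p=0.84:
H(X) = 1.2357 nats

(In bits, this would be 1.7828 bits.)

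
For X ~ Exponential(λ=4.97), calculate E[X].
0.2012

We have X ~ Exponential(λ=4.97).

For an Exponential distribution with λ=4.97:
E[X] = 0.2012

This is the expected (average) value of X.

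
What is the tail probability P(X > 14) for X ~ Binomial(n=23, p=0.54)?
0.192746

We have X ~ Binomial(n=23, p=0.54).

P(X > 14) = 1 - P(X ≤ 14)
                = 1 - F(14)
                = 1 - 0.807254
                = 0.192746

So there's approximately a 19.3% chance that X exceeds 14.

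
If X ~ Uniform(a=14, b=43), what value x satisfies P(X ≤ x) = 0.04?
15.1600

We have X ~ Uniform(a=14, b=43).

We want to find x such that P(X ≤ x) = 0.04.

This is the 4th percentile, which means 4% of values fall below this point.

Using the inverse CDF (quantile function):
x = F⁻¹(0.04) = 15.1600

Verification: P(X ≤ 15.1600) = 0.04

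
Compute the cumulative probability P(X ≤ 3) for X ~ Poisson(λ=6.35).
0.122597

We have X ~ Poisson(λ=6.35).

The CDF gives us P(X ≤ k).

Using the CDF:
P(X ≤ 3) = 0.122597

This means there's approximately a 12.3% chance that X is at most 3.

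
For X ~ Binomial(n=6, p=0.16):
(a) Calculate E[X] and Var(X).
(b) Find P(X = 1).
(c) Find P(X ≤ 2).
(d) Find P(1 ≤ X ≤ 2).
(a) E[X] = 0.9600, Var(X) = 0.8064
(b) P(X = 1) = 0.401483
(c) P(X ≤ 2) = 0.943964
(d) P(1 ≤ X ≤ 2) = 0.592666

We have X ~ Binomial(n=6, p=0.16).

(a) Moments:
E[X] = 0.9600
Var(X) = 0.8064
σ = √Var(X) = 0.8980

(b) Point probability using PMF:
P(X = 1) = 0.401483

(c) Cumulative probability using CDF:
P(X ≤ 2) = F(2) = 0.943964

(d) Range probability:
P(1 ≤ X ≤ 2) = P(X ≤ 2) - P(X ≤ 0)
                   = F(2) - F(0)
                   = 0.943964 - 0.351298
                   = 0.592666

This means approximately 59.3% of outcomes fall in the interval [1, 2].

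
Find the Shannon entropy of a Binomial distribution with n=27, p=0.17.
2.0760 nats

We have X ~ Binomial(n=27, p=0.17).

The Shannon entropy measures the uncertainty or information content of the distribution.

For a Binomial distribution with n=27, p=0.17:
H(X) = 2.0760 nats

(In bits, this would be 2.9951 bits.)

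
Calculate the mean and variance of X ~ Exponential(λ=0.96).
E[X] = 1.0417, Var(X) = 1.0851

We have X ~ Exponential(λ=0.96).

For an Exponential distribution with λ=0.96:

Expected value:
E[X] = 1.0417

Variance:
Var(X) = 1.0851

Standard deviation:
σ = √Var(X) = 1.0417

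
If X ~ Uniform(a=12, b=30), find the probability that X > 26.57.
0.190556

We have X ~ Uniform(a=12, b=30).

P(X > 26.57) = 1 - P(X ≤ 26.57)
                = 1 - F(26.57)
                = 1 - 0.809444
                = 0.190556

So there's approximately a 19.1% chance that X exceeds 26.57.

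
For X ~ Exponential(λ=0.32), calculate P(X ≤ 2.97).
0.613414

We have X ~ Exponential(λ=0.32).

The CDF gives us P(X ≤ k).

Using the CDF:
P(X ≤ 2.97) = 0.613414

This means there's approximately a 61.3% chance that X is at most 2.97.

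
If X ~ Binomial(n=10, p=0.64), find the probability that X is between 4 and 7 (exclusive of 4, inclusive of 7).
0.652232

We have X ~ Binomial(n=10, p=0.64).

To find P(4 < X ≤ 7), we use:
P(4 < X ≤ 7) = P(X ≤ 7) - P(X ≤ 4)
                 = F(7) - F(4)
                 = 0.759463 - 0.107230
                 = 0.652232

So there's approximately a 65.2% chance that X falls in this range.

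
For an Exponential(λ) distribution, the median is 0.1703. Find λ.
λ = 4.0702

For X ~ Exponential(λ), the CDF is F(x) = 1 - e^(-λx).
The median m satisfies F(m) = 0.5:
1 - e^(-λm) = 0.5
e^(-λm) = 0.5
λm = ln(2)
m = ln(2) / λ

Given m = 0.1703:
λ = ln(2) / 0.1703 = 0.693147 / 0.1703 = 4.0702

Verification: ln(2) / 4.0702 = 0.1703 ✓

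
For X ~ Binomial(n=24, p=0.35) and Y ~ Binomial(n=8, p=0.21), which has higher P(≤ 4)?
Y has higher probability (P(Y ≤ 4) = 0.9871 > P(X ≤ 4) = 0.0422)

Compute P(≤ 4) for each distribution:

X ~ Binomial(n=24, p=0.35):
P(X ≤ 4) = 0.0422

Y ~ Binomial(n=8, p=0.21):
P(Y ≤ 4) = 0.9871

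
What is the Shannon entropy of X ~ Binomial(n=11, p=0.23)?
1.7320 nats

We have X ~ Binomial(n=11, p=0.23).

The Shannon entropy measures the uncertainty or information content of the distribution.

For a Binomial distribution with n=11, p=0.23:
H(X) = 1.7320 nats

(In bits, this would be 2.4988 bits.)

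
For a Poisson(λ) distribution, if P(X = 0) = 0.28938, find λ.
λ = 1.2400

For a Poisson(λ) distribution, the PMF at 0 is:
P(X = 0) = λ^0 e^(-λ) / 0! = e^(-λ)

Given P(X = 0) = 0.28938:
e^(-λ) = 0.28938
-λ = ln(0.28938)
λ = -ln(0.28938) = 1.2400

Verification: e^(-1.2400) = 0.28938 ✓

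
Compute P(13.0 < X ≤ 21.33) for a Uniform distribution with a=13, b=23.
0.833000

We have X ~ Uniform(a=13, b=23).

To find P(13.0 < X ≤ 21.33), we use:
P(13.0 < X ≤ 21.33) = P(X ≤ 21.33) - P(X ≤ 13.0)
                 = F(21.33) - F(13.0)
                 = 0.833000 - 0.000000
                 = 0.833000

So there's approximately a 83.3% chance that X falls in this range.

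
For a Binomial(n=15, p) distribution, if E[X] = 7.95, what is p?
p = 0.53

For a Binomial(n, p) distribution:
E[X] = n × p

Given n = 15 and E[X] = 7.95:
7.95 = 15 × p
p = 7.95 / 15 = 0.53

Verification: Binomial(15, 0.53) has E[X] = 7.95 ✓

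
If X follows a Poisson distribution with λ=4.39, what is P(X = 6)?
0.123283

We have X ~ Poisson(λ=4.39).

For a Poisson distribution, the PMF gives us the probability of each outcome.

Using the PMF formula:
P(X = 6) = 0.123283

Rounded to 4 decimal places: 0.1233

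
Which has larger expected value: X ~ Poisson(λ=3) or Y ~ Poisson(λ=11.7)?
Y has larger mean (11.7000 > 3.0000)

Compute the expected value for each distribution:

X ~ Poisson(λ=3):
E[X] = 3.0000

Y ~ Poisson(λ=11.7):
E[Y] = 11.7000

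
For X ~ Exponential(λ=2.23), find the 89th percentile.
0.9898

We have X ~ Exponential(λ=2.23).

We want to find x such that P(X ≤ x) = 0.89.

This is the 89th percentile, which means 89% of values fall below this point.

Using the inverse CDF (quantile function):
x = F⁻¹(0.89) = 0.9898

Verification: P(X ≤ 0.9898) = 0.89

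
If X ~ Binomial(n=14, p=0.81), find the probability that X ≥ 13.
0.224200

We have X ~ Binomial(n=14, p=0.81).

For discrete distributions, P(X ≥ 13) = 1 - P(X ≤ 12).

P(X ≤ 12) = 0.775800
P(X ≥ 13) = 1 - 0.775800 = 0.224200

So there's approximately a 22.4% chance that X is at least 13.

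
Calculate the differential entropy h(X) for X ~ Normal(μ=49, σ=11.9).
3.8955 nats

We have X ~ Normal(μ=49, σ=11.9).

The differential entropy measures the uncertainty or information content of the distribution.

For a Normal distribution with μ=49, σ=11.9:
h(X) = 3.8955 nats

(In bits, this would be 5.6200 bits.)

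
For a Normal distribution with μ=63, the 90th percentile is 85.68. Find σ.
σ = 17.6973

For X ~ Normal(μ, σ), the p-th percentile satisfies x = μ + z_p × σ,
where z_p = Φ⁻¹(p) is the standard normal quantile.

Step 1: z_{0.9} = Φ⁻¹(0.9) = 1.2816

Step 2: Solve for σ:
85.68 = 63 + 1.2816 × σ
σ = (85.68 - 63) / 1.2816
σ = 22.68 / 1.2816
σ = 17.6973

Verification: μ + z × σ = 63 + 1.2816 × 17.6973 = 85.68 ✓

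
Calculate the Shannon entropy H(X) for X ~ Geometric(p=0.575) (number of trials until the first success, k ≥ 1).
1.1858 nats

We have X ~ Geometric(p=0.575) (number of trials until the first success, k ≥ 1).

The Shannon entropy measures the uncertainty or information content of the distribution.

For a Geometric distribution with p=0.575 (number of trials until the first success, k ≥ 1):
H(X) = 1.1858 nats

(In bits, this would be 1.7108 bits.)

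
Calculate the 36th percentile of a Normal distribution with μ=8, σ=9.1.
4.7380

We have X ~ Normal(μ=8, σ=9.1).

We want to find x such that P(X ≤ x) = 0.36.

This is the 36th percentile, which means 36% of values fall below this point.

Using the inverse CDF (quantile function):
x = F⁻¹(0.36) = 4.7380

Verification: P(X ≤ 4.7380) = 0.36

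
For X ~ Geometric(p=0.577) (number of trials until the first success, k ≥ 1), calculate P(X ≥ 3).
0.178929

We have X ~ Geometric(p=0.577) (number of trials until the first success, k ≥ 1).

For discrete distributions, P(X ≥ 3) = 1 - P(X ≤ 2).

P(X ≤ 2) = 0.821071
P(X ≥ 3) = 1 - 0.821071 = 0.178929

So there's approximately a 17.9% chance that X is at least 3.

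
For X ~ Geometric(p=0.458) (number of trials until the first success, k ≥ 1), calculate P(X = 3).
0.134544

We have X ~ Geometric(p=0.458) (number of trials until the first success, k ≥ 1).

For a Geometric distribution, the PMF gives us the probability of each outcome.

Using the PMF formula:
P(X = 3) = 0.134544

Rounded to 4 decimal places: 0.1345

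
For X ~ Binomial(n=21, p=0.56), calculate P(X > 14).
0.112997

We have X ~ Binomial(n=21, p=0.56).

P(X > 14) = 1 - P(X ≤ 14)
                = 1 - F(14)
                = 1 - 0.887003
                = 0.112997

So there's approximately a 11.3% chance that X exceeds 14.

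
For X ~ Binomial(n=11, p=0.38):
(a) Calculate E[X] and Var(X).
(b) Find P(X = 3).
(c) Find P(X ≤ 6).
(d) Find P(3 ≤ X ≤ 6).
(a) E[X] = 4.1800, Var(X) = 2.5916
(b) P(X = 3) = 0.197683
(c) P(X ≤ 6) = 0.923166
(d) P(3 ≤ X ≤ 6) = 0.775369

We have X ~ Binomial(n=11, p=0.38).

(a) Moments:
E[X] = 4.1800
Var(X) = 2.5916
σ = √Var(X) = 1.6098

(b) Point probability using PMF:
P(X = 3) = 0.197683

(c) Cumulative probability using CDF:
P(X ≤ 6) = F(6) = 0.923166

(d) Range probability:
P(3 ≤ X ≤ 6) = P(X ≤ 6) - P(X ≤ 2)
                   = F(6) - F(2)
                   = 0.923166 - 0.147798
                   = 0.775369

This means approximately 77.5% of outcomes fall in the interval [3, 6].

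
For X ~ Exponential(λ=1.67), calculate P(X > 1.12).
0.154062

We have X ~ Exponential(λ=1.67).

P(X > 1.12) = 1 - P(X ≤ 1.12)
                = 1 - F(1.12)
                = 1 - 0.845938
                = 0.154062

So there's approximately a 15.4% chance that X exceeds 1.12.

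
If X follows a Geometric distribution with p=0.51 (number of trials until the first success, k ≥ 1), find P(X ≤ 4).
0.942352

We have X ~ Geometric(p=0.51) (number of trials until the first success, k ≥ 1).

The CDF gives us P(X ≤ k).

Using the CDF:
P(X ≤ 4) = 0.942352

This means there's approximately a 94.2% chance that X is at most 4.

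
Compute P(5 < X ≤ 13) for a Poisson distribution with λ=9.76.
0.804598

We have X ~ Poisson(λ=9.76).

To find P(5 < X ≤ 13), we use:
P(5 < X ≤ 13) = P(X ≤ 13) - P(X ≤ 5)
                 = F(13) - F(5)
                 = 0.881326 - 0.076728
                 = 0.804598

So there's approximately a 80.5% chance that X falls in this range.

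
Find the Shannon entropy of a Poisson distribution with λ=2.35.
1.7961 nats

We have X ~ Poisson(λ=2.35).

The Shannon entropy measures the uncertainty or information content of the distribution.

For a Poisson distribution with λ=2.35:
H(X) = 1.7961 nats

(In bits, this would be 2.5912 bits.)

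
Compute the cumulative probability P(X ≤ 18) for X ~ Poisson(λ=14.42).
0.857970

We have X ~ Poisson(λ=14.42).

The CDF gives us P(X ≤ k).

Using the CDF:
P(X ≤ 18) = 0.857970

This means there's approximately a 85.8% chance that X is at most 18.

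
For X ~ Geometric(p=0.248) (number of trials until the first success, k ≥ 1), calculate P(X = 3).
0.140245

We have X ~ Geometric(p=0.248) (number of trials until the first success, k ≥ 1).

For a Geometric distribution, the PMF gives us the probability of each outcome.

Using the PMF formula:
P(X = 3) = 0.140245

Rounded to 4 decimal places: 0.1402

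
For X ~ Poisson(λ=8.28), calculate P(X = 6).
0.113473

We have X ~ Poisson(λ=8.28).

For a Poisson distribution, the PMF gives us the probability of each outcome.

Using the PMF formula:
P(X = 6) = 0.113473

Rounded to 4 decimal places: 0.1135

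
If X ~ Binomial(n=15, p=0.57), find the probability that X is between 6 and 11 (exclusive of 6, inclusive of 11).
0.799018

We have X ~ Binomial(n=15, p=0.57).

To find P(6 < X ≤ 11), we use:
P(6 < X ≤ 11) = P(X ≤ 11) - P(X ≤ 6)
                 = F(11) - F(6)
                 = 0.941749 - 0.142731
                 = 0.799018

So there's approximately a 79.9% chance that X falls in this range.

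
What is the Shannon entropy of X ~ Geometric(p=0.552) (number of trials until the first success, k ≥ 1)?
1.2459 nats

We have X ~ Geometric(p=0.552) (number of trials until the first success, k ≥ 1).

The Shannon entropy measures the uncertainty or information content of the distribution.

For a Geometric distribution with p=0.552 (number of trials until the first success, k ≥ 1):
H(X) = 1.2459 nats

(In bits, this would be 1.7974 bits.)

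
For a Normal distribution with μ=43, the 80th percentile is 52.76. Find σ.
σ = 11.5967

For X ~ Normal(μ, σ), the p-th percentile satisfies x = μ + z_p × σ,
where z_p = Φ⁻¹(p) is the standard normal quantile.

Step 1: z_{0.8} = Φ⁻¹(0.8) = 0.8416

Step 2: Solve for σ:
52.76 = 43 + 0.8416 × σ
σ = (52.76 - 43) / 0.8416
σ = 9.76 / 0.8416
σ = 11.5967

Verification: μ + z × σ = 43 + 0.8416 × 11.5967 = 52.76 ✓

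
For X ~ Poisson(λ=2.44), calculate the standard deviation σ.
1.5620

We have X ~ Poisson(λ=2.44).

For a Poisson distribution with λ=2.44:
σ = √Var(X) = 1.5620

The standard deviation is the square root of the variance.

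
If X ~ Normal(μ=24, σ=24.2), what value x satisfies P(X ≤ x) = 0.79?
43.5154

We have X ~ Normal(μ=24, σ=24.2).

We want to find x such that P(X ≤ x) = 0.79.

This is the 79th percentile, which means 79% of values fall below this point.

Using the inverse CDF (quantile function):
x = F⁻¹(0.79) = 43.5154

Verification: P(X ≤ 43.5154) = 0.79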